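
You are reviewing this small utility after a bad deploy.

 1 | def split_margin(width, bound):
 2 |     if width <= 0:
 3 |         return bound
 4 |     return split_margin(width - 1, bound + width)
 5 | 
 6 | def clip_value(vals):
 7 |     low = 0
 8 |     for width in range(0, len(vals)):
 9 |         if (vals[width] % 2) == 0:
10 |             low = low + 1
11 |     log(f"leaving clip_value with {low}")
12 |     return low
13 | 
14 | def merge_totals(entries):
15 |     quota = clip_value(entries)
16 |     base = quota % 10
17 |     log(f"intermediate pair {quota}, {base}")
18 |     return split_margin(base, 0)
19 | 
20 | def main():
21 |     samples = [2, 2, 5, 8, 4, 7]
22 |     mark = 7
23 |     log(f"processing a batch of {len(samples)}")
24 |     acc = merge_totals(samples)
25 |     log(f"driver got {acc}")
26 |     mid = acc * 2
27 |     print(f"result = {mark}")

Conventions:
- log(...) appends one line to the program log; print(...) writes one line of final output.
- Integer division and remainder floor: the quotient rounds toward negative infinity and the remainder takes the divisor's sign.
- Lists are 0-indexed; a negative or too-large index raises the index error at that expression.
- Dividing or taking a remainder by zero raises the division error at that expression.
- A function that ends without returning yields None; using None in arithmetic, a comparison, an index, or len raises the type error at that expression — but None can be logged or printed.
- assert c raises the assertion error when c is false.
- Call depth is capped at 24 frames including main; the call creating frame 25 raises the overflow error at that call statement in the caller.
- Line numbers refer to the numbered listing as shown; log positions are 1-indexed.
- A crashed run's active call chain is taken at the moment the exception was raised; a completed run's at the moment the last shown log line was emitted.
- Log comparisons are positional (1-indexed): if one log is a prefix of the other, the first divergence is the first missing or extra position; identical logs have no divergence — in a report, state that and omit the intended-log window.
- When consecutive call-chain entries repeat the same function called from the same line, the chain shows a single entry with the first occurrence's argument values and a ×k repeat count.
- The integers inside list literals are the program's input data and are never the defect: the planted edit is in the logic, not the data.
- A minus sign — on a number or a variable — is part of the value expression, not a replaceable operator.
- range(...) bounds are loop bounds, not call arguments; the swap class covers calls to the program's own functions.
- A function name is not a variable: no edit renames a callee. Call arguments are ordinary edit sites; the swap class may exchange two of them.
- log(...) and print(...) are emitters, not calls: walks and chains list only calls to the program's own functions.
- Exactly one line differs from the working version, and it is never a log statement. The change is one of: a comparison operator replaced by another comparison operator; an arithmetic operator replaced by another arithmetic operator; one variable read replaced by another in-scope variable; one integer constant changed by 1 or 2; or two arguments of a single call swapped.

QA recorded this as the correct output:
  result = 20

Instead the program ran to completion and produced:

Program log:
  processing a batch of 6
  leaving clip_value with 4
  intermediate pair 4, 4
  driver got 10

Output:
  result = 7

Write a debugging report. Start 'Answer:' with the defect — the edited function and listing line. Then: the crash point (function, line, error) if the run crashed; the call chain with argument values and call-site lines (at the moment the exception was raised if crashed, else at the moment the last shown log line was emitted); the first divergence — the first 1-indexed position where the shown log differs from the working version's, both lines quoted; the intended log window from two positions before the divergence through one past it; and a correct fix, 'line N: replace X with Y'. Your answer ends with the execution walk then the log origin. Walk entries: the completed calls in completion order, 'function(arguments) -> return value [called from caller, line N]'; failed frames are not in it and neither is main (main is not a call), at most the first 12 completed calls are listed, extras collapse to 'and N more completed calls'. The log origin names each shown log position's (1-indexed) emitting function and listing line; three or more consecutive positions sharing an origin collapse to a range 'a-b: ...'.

Answer: the defect is in main at line 27.
Key fact: Every logged value matches the working version; the printed result is what differs.
Call chain: main.
First divergence: there is none — every log position agrees.
Execution walk:
  clip_value([2, 2, 5, 8, 4, 7]) -> 4  [called from merge_totals, line 15]
  split_margin(0, 10) -> 10  [called from split_margin, line 4]
  split_margin(1, 9) -> 10  [called from split_margin, line 4]
  split_margin(2, 7) -> 10  [called from split_margin, line 4]
  split_margin(3, 4) -> 10  [called from split_margin, line 4]
  split_margin(4, 0) -> 10  [called from merge_totals, line 18]
  merge_totals([2, 2, 5, 8, 4, 7]) -> 10  [called from main, line 24]
Origin of each log line:
  1: from main, line 23
  2: from clip_value, line 11
  3: from merge_totals, line 17
  4: from main, line 25
A correct fix: line 27: replace `mark` with `mid`.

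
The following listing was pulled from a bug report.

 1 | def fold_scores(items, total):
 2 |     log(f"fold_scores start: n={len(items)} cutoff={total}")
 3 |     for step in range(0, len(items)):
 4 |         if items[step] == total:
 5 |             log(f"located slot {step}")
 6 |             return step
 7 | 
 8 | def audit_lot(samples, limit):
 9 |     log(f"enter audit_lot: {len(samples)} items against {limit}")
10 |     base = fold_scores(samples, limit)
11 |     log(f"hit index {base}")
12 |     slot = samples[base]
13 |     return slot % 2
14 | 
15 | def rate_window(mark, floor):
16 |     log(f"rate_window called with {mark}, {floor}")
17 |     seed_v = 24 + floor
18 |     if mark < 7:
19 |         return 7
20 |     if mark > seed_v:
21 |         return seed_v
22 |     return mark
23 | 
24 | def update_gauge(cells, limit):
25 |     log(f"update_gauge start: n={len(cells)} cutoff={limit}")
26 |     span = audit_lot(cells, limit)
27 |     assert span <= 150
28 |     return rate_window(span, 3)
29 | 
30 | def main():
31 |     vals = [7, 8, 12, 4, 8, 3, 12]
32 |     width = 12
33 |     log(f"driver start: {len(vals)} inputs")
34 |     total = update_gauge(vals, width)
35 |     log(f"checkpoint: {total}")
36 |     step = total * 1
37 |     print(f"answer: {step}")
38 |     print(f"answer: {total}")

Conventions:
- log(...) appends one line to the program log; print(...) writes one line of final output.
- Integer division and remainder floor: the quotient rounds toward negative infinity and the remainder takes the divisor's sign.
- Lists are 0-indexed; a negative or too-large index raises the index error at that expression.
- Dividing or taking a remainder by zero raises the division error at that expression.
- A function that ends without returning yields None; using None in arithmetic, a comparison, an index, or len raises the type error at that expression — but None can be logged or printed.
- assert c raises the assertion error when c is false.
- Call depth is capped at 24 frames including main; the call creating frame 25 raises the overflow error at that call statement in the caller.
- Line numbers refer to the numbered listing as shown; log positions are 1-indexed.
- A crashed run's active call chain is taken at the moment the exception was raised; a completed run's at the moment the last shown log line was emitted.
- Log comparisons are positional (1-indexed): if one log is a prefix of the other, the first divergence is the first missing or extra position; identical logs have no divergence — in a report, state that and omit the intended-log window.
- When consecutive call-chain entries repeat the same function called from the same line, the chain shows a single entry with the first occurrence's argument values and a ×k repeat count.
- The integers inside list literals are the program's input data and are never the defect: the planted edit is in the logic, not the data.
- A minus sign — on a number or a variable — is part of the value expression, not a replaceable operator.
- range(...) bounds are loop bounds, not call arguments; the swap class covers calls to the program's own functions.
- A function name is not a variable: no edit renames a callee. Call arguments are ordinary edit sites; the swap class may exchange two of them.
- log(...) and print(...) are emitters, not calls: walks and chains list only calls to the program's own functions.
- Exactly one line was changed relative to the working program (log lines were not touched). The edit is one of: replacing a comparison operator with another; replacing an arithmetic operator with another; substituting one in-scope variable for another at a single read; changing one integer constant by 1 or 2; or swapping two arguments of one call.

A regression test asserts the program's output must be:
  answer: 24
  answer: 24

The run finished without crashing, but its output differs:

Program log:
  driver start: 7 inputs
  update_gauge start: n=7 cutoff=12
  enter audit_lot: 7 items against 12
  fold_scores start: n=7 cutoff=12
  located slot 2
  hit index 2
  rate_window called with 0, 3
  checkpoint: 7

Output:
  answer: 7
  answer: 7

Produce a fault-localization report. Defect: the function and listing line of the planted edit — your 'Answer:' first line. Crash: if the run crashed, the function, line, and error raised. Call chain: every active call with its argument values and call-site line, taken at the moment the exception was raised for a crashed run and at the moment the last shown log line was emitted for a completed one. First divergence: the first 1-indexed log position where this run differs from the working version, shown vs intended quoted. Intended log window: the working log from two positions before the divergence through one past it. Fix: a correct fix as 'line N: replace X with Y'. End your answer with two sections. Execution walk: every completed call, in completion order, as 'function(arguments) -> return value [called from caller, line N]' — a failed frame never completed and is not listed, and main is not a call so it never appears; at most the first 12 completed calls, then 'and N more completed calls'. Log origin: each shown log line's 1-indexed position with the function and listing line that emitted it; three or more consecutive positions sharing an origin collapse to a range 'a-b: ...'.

Answer: the defect is in audit_lot at line 13.
Key observation: The earliest visible damage is log position 7 — 'rate_window called with 0, 3' rather than the intended 'rate_window called with 24, 3'.
Call chain: main.
First divergence: position 7 — the shown line 'rate_window called with 0, 3' should read 'rate_window called with 24, 3'.
Intended log window:
  5: located slot 2
  6: hit index 2
  7: rate_window called with 24, 3
  8: checkpoint: 24
Execution walk:
  fold_scores([7, 8, 12, 4, 8, 3, 12], 12) -> 2  [called from audit_lot, line 10]
  audit_lot([7, 8, 12, 4, 8, 3, 12], 12) -> 0  [called from update_gauge, line 26]
  rate_window(0, 3) -> 7  [called from update_gauge, line 28]
  update_gauge([7, 8, 12, 4, 8, 3, 12], 12) -> 7  [called from main, line 34]
Log line origins:
  1: logged in main at line 33
  2: logged in update_gauge at line 25
  3: logged in audit_lot at line 9
  4: logged in fold_scores at line 2
  5: logged in fold_scores at line 5
  6: logged in audit_lot at line 11
  7: logged in rate_window at line 16
  8: logged in main at line 35
A correct fix: line 13: replace `%` with `*`.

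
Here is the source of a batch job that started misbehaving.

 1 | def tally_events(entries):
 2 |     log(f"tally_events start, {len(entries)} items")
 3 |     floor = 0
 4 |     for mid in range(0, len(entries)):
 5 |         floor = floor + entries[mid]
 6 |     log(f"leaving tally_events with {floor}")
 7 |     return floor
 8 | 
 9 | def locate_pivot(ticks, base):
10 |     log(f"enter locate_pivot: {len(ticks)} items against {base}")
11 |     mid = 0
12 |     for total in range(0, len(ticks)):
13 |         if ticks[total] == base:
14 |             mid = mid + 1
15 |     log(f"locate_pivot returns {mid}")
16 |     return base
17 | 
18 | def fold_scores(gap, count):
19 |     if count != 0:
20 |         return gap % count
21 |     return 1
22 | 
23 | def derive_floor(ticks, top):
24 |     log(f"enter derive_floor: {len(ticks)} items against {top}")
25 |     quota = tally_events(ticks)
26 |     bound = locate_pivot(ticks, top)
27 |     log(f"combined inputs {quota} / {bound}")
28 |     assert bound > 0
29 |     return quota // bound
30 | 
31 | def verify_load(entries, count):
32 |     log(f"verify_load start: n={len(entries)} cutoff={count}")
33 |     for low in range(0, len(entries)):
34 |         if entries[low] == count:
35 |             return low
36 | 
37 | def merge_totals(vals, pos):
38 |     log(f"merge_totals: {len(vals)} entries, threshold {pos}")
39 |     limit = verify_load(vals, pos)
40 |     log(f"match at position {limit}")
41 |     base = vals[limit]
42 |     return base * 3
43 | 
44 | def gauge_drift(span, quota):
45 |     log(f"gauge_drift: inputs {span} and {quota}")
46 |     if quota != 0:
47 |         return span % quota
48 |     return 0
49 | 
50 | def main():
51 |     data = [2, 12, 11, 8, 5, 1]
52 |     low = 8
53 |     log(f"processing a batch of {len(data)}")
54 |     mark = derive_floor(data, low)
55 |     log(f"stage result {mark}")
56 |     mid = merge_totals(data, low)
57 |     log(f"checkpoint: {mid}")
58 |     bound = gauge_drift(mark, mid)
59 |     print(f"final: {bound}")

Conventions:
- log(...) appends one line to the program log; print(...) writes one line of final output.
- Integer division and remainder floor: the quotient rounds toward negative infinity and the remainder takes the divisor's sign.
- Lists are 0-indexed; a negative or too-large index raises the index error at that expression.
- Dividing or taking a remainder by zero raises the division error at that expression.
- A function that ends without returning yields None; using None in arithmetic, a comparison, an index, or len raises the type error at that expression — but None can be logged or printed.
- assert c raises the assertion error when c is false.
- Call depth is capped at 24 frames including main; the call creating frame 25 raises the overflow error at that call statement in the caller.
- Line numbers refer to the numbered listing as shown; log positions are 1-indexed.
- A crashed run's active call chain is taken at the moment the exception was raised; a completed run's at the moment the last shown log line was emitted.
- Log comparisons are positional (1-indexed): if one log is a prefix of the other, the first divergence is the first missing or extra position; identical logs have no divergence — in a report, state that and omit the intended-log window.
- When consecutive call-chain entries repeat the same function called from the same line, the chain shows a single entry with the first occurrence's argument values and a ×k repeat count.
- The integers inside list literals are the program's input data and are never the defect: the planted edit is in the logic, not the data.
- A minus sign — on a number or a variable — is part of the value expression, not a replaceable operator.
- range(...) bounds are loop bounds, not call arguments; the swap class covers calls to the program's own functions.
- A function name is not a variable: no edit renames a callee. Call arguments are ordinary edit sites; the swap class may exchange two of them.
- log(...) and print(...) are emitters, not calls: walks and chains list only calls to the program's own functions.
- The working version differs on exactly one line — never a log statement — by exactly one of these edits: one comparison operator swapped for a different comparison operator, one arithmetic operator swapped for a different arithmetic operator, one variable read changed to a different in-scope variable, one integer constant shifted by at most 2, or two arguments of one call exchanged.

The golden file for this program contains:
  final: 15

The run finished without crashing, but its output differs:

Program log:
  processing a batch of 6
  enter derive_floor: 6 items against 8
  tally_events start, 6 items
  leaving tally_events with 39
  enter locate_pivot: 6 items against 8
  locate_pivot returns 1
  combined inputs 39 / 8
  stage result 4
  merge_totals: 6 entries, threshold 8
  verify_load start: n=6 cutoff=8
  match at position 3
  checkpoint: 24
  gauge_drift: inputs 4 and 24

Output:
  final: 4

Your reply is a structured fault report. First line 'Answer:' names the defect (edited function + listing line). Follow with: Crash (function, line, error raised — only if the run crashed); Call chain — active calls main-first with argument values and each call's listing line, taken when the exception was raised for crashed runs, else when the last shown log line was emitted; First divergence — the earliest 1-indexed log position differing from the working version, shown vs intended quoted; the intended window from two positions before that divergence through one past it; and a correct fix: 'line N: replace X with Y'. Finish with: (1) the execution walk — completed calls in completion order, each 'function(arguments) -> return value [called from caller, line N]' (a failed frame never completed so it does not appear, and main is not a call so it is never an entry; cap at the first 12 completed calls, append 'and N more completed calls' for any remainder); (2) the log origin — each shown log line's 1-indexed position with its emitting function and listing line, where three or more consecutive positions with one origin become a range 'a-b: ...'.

Answer: the defect is in locate_pivot at line 16.
The tell: Log line 7 is where behavior first shows: 'combined inputs 39 / 8' appears instead of 'combined inputs 39 / 1'.
Call chain: main -> gauge_drift(4, 24) (called at line 58).
First divergence: position 7; shown 'combined inputs 39 / 8' vs intended 'combined inputs 39 / 1'.
Intended log window:
  5: enter locate_pivot: 6 items against 8
  6: locate_pivot returns 1
  7: combined inputs 39 / 1
  8: stage result 39
Execution walk:
  tally_events([2, 12, 11, 8, 5, 1]) -> 39  [called from derive_floor, line 25]
  locate_pivot([2, 12, 11, 8, 5, 1], 8) -> 8  [called from derive_floor, line 26]
  derive_floor([2, 12, 11, 8, 5, 1], 8) -> 4  [called from main, line 54]
  verify_load([2, 12, 11, 8, 5, 1], 8) -> 3  [called from merge_totals, line 39]
  merge_totals([2, 12, 11, 8, 5, 1], 8) -> 24  [called from main, line 56]
  gauge_drift(4, 24) -> 4  [called from main, line 58]
Log line origins:
  1: from main, line 53
  2: from derive_floor, line 24
  3: from tally_events, line 2
  4: from tally_events, line 6
  5: from locate_pivot, line 10
  6: from locate_pivot, line 15
  7: from derive_floor, line 27
  8: from main, line 55
  9: from merge_totals, line 38
  10: from verify_load, line 32
  11: from merge_totals, line 40
  12: from main, line 57
  13: from gauge_drift, line 45
A correct fix: line 16: replace `base` with `mid`.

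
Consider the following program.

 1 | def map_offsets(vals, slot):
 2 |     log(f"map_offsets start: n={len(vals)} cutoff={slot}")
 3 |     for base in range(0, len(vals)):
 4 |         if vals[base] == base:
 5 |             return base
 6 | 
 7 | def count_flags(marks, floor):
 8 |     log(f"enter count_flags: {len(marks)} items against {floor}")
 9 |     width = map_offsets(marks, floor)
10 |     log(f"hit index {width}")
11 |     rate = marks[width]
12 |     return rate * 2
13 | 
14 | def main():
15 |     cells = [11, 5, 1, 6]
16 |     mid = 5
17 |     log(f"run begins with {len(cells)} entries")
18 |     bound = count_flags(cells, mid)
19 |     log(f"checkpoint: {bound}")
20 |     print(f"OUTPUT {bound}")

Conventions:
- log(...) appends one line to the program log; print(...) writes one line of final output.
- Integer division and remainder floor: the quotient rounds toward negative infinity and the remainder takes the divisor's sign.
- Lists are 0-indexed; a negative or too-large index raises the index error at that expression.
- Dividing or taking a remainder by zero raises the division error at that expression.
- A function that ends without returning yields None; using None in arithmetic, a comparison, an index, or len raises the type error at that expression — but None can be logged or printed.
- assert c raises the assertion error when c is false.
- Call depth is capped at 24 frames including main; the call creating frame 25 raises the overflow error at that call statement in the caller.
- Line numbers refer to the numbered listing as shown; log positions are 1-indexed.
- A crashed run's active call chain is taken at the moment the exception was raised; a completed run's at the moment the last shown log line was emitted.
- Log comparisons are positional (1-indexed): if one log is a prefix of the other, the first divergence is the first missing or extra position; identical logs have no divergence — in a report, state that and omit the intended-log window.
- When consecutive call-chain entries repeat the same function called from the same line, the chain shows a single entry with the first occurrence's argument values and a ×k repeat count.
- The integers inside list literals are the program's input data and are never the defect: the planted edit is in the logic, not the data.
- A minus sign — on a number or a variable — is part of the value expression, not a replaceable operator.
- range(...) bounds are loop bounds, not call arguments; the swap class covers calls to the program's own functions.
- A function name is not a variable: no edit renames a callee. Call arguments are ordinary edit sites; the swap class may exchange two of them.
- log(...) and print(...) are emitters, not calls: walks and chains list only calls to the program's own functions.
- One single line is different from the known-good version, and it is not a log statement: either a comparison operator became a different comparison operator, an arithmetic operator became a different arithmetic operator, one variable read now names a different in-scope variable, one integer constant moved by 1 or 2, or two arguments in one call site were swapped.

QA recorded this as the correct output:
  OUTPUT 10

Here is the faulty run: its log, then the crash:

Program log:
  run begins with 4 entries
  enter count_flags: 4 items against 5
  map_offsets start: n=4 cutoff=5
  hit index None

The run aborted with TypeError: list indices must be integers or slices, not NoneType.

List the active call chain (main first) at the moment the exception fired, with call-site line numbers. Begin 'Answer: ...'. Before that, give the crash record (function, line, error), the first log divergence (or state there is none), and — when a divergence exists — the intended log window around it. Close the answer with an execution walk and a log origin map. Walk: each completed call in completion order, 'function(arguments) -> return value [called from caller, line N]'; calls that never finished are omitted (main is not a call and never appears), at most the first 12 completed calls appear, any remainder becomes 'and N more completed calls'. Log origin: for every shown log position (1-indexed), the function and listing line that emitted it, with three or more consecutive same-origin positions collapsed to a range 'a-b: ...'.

Answer: main -> count_flags (called at line 18).
The tell: Position 4 is the first bad log line: 'hit index None' should read 'hit index 1'.
Crash: count_flags, line 11, TypeError.
First divergence: position 4 — the shown line 'hit index None' should read 'hit index 1'.
Intended log window:
  2: enter count_flags: 4 items against 5
  3: map_offsets start: n=4 cutoff=5
  4: hit index 1
  5: checkpoint: 10
Execution walk:
  map_offsets([11, 5, 1, 6], 5) -> None  [called from count_flags, line 9]
Origin of each log line:
  1: logged in main at line 17
  2: logged in count_flags at line 8
  3: logged in map_offsets at line 2
  4: logged in count_flags at line 10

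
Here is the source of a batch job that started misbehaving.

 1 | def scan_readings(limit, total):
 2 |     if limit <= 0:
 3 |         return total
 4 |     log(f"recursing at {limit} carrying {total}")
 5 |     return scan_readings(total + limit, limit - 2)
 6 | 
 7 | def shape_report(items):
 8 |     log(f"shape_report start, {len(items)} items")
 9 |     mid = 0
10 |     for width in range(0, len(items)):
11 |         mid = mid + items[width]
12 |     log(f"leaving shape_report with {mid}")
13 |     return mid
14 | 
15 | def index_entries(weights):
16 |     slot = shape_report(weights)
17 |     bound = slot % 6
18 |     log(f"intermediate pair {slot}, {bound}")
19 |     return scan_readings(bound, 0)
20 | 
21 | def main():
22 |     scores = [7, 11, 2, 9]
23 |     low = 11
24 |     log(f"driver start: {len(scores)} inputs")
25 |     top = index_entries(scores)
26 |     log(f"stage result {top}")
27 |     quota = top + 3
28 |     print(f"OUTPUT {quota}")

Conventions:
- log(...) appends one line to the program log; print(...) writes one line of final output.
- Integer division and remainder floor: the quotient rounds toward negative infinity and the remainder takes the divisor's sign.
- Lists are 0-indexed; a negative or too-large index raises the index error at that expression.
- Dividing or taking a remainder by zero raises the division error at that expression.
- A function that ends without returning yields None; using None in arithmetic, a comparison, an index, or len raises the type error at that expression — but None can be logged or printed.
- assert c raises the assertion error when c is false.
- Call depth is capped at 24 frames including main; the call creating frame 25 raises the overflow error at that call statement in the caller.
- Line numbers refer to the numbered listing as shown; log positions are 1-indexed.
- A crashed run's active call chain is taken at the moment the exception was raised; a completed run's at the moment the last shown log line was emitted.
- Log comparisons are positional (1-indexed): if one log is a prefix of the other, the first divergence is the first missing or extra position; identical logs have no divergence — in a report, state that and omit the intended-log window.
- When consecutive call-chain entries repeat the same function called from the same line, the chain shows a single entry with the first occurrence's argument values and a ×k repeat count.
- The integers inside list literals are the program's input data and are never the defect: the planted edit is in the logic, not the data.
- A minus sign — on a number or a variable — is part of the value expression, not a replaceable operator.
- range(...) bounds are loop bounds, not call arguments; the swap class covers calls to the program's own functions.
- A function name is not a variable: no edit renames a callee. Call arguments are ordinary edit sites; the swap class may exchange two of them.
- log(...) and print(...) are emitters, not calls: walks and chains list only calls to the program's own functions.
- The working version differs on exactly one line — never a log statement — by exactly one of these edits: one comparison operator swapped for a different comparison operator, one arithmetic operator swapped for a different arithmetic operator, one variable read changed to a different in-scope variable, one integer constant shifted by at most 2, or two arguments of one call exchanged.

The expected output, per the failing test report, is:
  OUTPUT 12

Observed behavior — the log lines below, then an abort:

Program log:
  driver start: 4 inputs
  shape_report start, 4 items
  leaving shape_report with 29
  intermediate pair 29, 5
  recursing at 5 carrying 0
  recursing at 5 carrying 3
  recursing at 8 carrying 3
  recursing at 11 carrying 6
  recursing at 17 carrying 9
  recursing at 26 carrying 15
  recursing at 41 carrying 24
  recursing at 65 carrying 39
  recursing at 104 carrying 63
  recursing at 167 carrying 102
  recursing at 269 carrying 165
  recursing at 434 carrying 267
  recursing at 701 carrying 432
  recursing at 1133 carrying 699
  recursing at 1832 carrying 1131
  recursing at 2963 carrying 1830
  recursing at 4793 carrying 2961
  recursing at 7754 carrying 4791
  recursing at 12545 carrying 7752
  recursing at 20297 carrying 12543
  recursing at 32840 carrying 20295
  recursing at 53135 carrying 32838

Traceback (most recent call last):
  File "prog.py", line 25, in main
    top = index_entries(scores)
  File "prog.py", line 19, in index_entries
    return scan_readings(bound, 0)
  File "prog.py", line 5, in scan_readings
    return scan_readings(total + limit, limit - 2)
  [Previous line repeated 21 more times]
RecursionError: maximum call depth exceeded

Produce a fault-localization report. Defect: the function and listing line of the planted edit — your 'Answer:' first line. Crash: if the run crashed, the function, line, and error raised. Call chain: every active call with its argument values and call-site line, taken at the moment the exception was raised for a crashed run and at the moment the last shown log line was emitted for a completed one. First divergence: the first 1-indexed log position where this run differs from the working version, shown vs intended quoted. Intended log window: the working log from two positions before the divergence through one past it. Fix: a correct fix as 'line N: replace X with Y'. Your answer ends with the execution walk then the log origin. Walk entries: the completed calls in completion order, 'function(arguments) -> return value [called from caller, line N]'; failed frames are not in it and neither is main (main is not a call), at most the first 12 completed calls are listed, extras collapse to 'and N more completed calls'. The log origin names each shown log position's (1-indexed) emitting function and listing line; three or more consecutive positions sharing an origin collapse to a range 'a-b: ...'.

Answer: the defect is in scan_readings at line 5.
Core observation: The earliest visible damage is log position 6 — 'recursing at 5 carrying 3' rather than the intended 'recursing at 3 carrying 5'.
Crash: scan_readings, line 5, RecursionError.
Call chain: main -> index_entries([7, 11, 2, 9]) (called at line 25) -> scan_readings(5, 0) (called at line 19) -> scan_readings(5, 3) (called at line 5) ×21.
First divergence: position 6; shown 'recursing at 5 carrying 3' vs intended 'recursing at 3 carrying 5'.
Intended log window:
  4: intermediate pair 29, 5
  5: recursing at 5 carrying 0
  6: recursing at 3 carrying 5
  7: recursing at 1 carrying 8
Execution walk:
  shape_report([7, 11, 2, 9]) -> 29  [called from index_entries, line 16]
Log line origins:
  1: logged in main at line 24
  2: logged in shape_report at line 8
  3: logged in shape_report at line 12
  4: logged in index_entries at line 18
  5-26: logged in scan_readings at line 4
A correct fix: line 5: replace `scan_readings(total + limit, limit - 2)` with `scan_readings(limit - 2, total + limit)`.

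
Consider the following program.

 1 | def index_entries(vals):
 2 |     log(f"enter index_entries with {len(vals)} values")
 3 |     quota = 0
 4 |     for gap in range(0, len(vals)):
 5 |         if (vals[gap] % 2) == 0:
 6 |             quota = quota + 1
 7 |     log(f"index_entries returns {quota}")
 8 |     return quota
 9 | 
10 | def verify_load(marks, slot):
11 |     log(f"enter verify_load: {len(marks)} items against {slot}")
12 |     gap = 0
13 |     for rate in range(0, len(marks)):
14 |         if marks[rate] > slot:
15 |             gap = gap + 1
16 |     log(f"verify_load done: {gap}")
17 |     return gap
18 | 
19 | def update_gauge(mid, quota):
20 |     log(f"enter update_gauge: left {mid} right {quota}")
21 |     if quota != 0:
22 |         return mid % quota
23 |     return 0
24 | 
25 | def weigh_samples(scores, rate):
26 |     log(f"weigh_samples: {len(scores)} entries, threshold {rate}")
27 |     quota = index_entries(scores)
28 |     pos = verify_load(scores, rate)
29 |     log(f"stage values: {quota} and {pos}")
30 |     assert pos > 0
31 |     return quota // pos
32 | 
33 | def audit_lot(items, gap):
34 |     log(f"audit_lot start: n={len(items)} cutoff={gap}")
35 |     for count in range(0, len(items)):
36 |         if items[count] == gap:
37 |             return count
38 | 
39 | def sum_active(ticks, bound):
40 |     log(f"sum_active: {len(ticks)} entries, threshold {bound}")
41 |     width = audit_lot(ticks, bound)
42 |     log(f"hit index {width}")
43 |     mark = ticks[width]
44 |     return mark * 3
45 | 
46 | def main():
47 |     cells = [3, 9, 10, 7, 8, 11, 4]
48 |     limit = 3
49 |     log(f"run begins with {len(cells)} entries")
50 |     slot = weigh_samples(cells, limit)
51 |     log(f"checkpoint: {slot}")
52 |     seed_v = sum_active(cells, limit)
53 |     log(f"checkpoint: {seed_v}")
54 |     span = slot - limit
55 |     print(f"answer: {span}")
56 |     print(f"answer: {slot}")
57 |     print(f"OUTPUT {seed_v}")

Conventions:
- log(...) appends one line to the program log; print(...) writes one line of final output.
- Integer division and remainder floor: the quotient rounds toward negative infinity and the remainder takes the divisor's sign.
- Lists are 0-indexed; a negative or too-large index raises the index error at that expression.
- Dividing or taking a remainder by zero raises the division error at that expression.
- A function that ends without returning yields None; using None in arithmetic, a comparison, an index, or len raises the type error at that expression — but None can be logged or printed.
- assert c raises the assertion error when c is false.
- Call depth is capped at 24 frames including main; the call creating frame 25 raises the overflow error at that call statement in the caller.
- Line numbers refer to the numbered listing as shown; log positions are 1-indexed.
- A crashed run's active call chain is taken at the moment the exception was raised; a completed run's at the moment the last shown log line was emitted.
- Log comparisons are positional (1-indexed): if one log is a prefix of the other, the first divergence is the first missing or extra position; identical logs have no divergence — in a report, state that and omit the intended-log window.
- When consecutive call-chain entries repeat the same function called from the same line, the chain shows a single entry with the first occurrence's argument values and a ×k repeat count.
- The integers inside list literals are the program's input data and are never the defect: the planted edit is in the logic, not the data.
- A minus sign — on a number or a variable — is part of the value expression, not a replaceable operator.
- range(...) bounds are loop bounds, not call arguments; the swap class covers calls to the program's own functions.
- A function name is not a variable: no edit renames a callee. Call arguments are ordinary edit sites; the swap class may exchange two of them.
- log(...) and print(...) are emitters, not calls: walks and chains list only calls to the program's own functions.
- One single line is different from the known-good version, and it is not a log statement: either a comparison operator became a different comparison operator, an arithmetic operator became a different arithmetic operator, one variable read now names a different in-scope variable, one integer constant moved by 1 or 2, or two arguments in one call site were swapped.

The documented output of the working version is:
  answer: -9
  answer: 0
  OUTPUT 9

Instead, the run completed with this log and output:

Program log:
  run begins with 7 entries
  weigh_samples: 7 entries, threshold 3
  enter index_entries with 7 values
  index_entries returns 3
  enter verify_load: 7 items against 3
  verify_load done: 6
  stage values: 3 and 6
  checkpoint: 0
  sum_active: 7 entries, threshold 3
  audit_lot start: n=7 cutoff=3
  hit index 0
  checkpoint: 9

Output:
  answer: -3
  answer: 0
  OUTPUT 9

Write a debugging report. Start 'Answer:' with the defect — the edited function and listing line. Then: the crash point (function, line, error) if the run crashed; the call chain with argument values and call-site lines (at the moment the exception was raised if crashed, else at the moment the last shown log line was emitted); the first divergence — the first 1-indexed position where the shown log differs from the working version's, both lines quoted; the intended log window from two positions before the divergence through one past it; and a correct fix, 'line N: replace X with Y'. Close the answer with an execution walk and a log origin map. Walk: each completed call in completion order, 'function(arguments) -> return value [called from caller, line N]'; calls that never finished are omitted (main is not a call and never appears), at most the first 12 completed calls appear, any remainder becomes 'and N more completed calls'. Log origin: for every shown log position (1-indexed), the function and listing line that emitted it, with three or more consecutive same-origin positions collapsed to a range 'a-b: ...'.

Answer: the defect is in main at line 54.
The tell: Every logged value matches the working version; the printed result is what differs.
Call chain: main.
First divergence: there is none — every log position agrees.
Execution walk:
  index_entries([3, 9, 10, 7, 8, 11, 4]) -> 3  [called from weigh_samples, line 27]
  verify_load([3, 9, 10, 7, 8, 11, 4], 3) -> 6  [called from weigh_samples, line 28]
  weigh_samples([3, 9, 10, 7, 8, 11, 4], 3) -> 0  [called from main, line 50]
  audit_lot([3, 9, 10, 7, 8, 11, 4], 3) -> 0  [called from sum_active, line 41]
  sum_active([3, 9, 10, 7, 8, 11, 4], 3) -> 9  [called from main, line 52]
Log origin:
  1: logged in main at line 49
  2: logged in weigh_samples at line 26
  3: logged in index_entries at line 2
  4: logged in index_entries at line 7
  5: logged in verify_load at line 11
  6: logged in verify_load at line 16
  7: logged in weigh_samples at line 29
  8: logged in main at line 51
  9: logged in sum_active at line 40
  10: logged in audit_lot at line 34
  11: logged in sum_active at line 42
  12: logged in main at line 53
A correct fix: line 54: replace `limit` with `seed_v`.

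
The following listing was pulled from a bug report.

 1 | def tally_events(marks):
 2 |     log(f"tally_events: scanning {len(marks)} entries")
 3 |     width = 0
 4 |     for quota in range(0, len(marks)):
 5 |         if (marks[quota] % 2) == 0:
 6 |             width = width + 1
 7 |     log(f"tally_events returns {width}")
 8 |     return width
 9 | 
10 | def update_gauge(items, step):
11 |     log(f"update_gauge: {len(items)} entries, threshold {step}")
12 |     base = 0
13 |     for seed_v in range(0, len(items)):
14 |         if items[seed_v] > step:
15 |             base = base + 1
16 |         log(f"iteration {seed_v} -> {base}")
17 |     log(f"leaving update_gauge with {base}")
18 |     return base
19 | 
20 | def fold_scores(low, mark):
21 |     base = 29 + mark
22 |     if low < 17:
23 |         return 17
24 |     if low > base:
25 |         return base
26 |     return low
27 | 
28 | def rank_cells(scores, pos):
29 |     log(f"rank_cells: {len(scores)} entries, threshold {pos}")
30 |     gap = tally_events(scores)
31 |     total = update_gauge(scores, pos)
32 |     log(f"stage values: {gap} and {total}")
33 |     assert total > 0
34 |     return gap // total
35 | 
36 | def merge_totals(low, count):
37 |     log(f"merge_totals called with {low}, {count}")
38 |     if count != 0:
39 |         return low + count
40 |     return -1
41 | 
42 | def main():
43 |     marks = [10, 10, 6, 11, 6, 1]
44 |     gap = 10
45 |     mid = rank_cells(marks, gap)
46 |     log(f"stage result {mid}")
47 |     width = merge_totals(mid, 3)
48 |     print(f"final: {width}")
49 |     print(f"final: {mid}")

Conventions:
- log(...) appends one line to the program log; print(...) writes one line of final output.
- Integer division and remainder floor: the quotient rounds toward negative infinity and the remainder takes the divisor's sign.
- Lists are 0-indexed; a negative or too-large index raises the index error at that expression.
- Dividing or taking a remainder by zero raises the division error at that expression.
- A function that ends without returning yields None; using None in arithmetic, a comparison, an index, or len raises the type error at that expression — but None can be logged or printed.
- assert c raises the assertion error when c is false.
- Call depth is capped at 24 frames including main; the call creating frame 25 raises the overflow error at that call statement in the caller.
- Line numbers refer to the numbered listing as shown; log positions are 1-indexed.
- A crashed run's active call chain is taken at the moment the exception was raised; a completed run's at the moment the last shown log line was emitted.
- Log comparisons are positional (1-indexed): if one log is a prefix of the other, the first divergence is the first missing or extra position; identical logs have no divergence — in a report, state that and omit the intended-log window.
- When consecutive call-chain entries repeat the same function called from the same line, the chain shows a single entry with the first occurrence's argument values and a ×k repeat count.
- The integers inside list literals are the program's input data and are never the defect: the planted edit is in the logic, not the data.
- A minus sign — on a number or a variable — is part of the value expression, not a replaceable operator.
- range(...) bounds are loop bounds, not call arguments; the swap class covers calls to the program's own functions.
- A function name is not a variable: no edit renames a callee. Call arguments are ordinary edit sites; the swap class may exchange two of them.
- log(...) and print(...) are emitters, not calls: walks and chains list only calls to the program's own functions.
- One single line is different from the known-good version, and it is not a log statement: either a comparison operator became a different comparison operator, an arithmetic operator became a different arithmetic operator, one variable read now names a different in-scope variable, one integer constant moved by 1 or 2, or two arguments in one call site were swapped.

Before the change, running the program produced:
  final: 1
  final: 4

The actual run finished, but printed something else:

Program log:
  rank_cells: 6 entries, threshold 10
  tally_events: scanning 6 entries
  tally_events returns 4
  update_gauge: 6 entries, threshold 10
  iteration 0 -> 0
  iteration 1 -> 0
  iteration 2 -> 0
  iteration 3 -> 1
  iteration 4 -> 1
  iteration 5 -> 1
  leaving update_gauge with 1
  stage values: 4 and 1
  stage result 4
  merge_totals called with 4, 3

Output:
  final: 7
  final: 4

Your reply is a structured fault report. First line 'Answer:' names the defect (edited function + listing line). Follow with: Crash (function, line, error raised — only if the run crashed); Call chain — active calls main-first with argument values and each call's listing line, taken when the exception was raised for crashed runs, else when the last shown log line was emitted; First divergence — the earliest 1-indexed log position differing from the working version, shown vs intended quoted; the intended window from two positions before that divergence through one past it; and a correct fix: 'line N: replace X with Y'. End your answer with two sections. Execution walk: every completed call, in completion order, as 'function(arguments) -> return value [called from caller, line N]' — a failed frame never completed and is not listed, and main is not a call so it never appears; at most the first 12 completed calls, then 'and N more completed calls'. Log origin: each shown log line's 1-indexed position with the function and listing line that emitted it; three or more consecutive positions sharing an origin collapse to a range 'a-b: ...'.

Answer: the defect is in merge_totals at line 39.
Core observation: Every logged value matches the working version; the printed result is what differs.
Call chain: main -> merge_totals(4, 3) (called at line 47).
First divergence: none (the log streams are identical).
Execution walk:
  tally_events([10, 10, 6, 11, 6, 1]) -> 4  [called from rank_cells, line 30]
  update_gauge([10, 10, 6, 11, 6, 1], 10) -> 1  [called from rank_cells, line 31]
  rank_cells([10, 10, 6, 11, 6, 1], 10) -> 4  [called from main, line 45]
  merge_totals(4, 3) -> 7  [called from main, line 47]
Log origins:
  1 — rank_cells, line 29
  2 — tally_events, line 2
  3 — tally_events, line 7
  4 — update_gauge, line 11
  5-10 — update_gauge, line 16
  11 — update_gauge, line 17
  12 — rank_cells, line 32
  13 — main, line 46
  14 — merge_totals, line 37
A correct fix: line 39: replace `+` with `%`.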